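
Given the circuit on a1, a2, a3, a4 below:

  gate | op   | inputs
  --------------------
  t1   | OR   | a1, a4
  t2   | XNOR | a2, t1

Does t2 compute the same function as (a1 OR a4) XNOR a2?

Yes

t1 = a1 OR a4
t2 = a2 XNOR t1 = a2 XNOR (a1 OR a4)
At a1=0, a2=0, a3=0, a4=1: circuit gives 0, formula gives 0.
At a1=0, a2=0, a3=0, a4=0: circuit gives 1, formula gives 1.
Agrees on all 16 inputs.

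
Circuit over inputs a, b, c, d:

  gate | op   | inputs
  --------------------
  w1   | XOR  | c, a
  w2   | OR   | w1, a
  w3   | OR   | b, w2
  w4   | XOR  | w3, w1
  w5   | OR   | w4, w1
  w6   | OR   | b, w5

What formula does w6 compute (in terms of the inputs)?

w1 = c XOR a
w2 = w1 OR a = (c XOR a) OR a
w3 = b OR w2 = b OR ((c XOR a) OR a)
w4 = w3 XOR w1 = (b OR ((c XOR a) OR a)) XOR (c XOR a)
w5 = w4 OR w1 = ((b OR ((c XOR a) OR a)) XOR (c XOR a)) OR (c XOR a)
w6 = b OR w5 = b OR (((b OR ((c XOR a) OR a)) XOR (c XOR a)) OR (c XOR a))

b OR (((b OR ((c XOR a) OR a)) XOR (c XOR a)) OR (c XOR a))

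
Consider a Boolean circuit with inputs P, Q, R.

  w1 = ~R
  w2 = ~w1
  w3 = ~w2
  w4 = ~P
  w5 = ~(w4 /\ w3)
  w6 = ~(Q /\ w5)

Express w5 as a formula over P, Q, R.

w1 = ~R
w2 = ~w1 = ~~R
w3 = ~w2 = ~~~R
w4 = ~P
w5 = ~(w4 /\ w3) = ~(~P /\ ~~~R)

~(~P /\ ~~~R)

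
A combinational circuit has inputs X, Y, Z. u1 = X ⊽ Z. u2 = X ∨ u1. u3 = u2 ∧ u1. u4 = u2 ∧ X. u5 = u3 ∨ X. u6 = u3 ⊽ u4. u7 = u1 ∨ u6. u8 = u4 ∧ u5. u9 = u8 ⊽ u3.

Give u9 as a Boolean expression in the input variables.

(((X ∨ (X ⊽ Z)) ∧ X) ∧ (((X ∨ (X ⊽ Z)) ∧ (X ⊽ Z)) ∨ X)) ⊽ ((X ∨ (X ⊽ Z)) ∧ (X ⊽ Z))

u1 = X ⊽ Z
u2 = X ∨ u1 = X ∨ (X ⊽ Z)
u3 = u2 ∧ u1 = (X ∨ (X ⊽ Z)) ∧ (X ⊽ Z)
u4 = u2 ∧ X = (X ∨ (X ⊽ Z)) ∧ X
u5 = u3 ∨ X = ((X ∨ (X ⊽ Z)) ∧ (X ⊽ Z)) ∨ X
u8 = u4 ∧ u5 = ((X ∨ (X ⊽ Z)) ∧ X) ∧ (((X ∨ (X ⊽ Z)) ∧ (X ⊽ Z)) ∨ X)
u9 = u8 ⊽ u3 = (((X ∨ (X ⊽ Z)) ∧ X) ∧ (((X ∨ (X ⊽ Z)) ∧ (X ⊽ Z)) ∨ X)) ⊽ ((X ∨ (X ⊽ Z)) ∧ (X ⊽ Z))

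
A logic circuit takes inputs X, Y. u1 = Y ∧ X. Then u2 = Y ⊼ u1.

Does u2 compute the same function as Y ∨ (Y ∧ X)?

u1 = Y ∧ X
u2 = Y ⊼ u1 = Y ⊼ (Y ∧ X)
At X=0, Y=0: circuit gives 1, formula gives 0.

No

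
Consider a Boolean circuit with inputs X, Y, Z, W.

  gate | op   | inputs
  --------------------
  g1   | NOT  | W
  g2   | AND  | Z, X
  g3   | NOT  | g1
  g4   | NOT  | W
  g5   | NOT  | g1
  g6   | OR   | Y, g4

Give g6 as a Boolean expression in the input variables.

g4 = NOT W
g6 = Y OR g4 = Y OR NOT W

Y OR NOT W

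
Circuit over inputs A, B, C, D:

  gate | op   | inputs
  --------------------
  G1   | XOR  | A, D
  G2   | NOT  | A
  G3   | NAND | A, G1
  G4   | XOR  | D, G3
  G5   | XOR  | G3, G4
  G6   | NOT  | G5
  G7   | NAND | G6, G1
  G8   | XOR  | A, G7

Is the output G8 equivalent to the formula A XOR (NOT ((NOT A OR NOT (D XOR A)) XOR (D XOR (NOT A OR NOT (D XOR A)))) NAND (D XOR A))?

G1 = A XOR D
G3 = A NAND G1 = A NAND (A XOR D)
G4 = D XOR G3 = D XOR (A NAND (A XOR D))
G5 = G3 XOR G4 = (A NAND (A XOR D)) XOR (D XOR (A NAND (A XOR D)))
G6 = NOT G5 = NOT ((A NAND (A XOR D)) XOR (D XOR (A NAND (A XOR D))))
G7 = G6 NAND G1 = NOT ((A NAND (A XOR D)) XOR (D XOR (A NAND (A XOR D)))) NAND (A XOR D)
G8 = A XOR G7 = A XOR (NOT ((A NAND (A XOR D)) XOR (D XOR (A NAND (A XOR D)))) NAND (A XOR D))
At A=1, B=0, C=0, D=1: circuit gives 0, formula gives 0.
At A=0, B=0, C=0, D=0: circuit gives 1, formula gives 1.
Agrees on all 16 inputs.

Yes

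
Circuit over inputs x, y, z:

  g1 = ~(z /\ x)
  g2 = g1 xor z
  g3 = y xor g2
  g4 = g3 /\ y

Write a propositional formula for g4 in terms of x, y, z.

g1 = ~(z /\ x)
g2 = g1 xor z = (~(z /\ x)) xor z
g3 = y xor g2 = y xor ((~(z /\ x)) xor z)
g4 = g3 /\ y = (y xor ((~(z /\ x)) xor z)) /\ y

(y xor ((~(z /\ x)) xor z)) /\ y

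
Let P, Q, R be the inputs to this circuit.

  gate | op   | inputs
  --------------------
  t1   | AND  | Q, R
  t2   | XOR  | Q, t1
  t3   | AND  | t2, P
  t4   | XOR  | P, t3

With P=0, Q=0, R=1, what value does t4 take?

0

t1 = 0 AND 1 = 0
t2 = 0 XOR 0 = 0
t3 = 0 AND 0 = 0
t4 = 0 XOR 0 = 0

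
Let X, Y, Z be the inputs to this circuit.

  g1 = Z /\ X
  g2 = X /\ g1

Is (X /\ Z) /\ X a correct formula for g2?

g1 = Z /\ X
g2 = X /\ g1 = X /\ (Z /\ X)
At X=0, Y=0, Z=0: circuit gives 0, formula gives 0.
At X=1, Y=0, Z=1: circuit gives 1, formula gives 1.
Agrees on all 8 inputs.

Yes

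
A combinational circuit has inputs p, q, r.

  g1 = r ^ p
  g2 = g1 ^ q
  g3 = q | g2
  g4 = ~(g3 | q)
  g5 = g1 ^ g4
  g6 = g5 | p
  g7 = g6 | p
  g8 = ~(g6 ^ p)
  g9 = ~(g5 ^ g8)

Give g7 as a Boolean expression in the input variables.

g1 = r ^ p
g2 = g1 ^ q = (r ^ p) ^ q
g3 = q | g2 = q | ((r ^ p) ^ q)
g4 = ~(g3 | q) = ~((q | ((r ^ p) ^ q)) | q)
g5 = g1 ^ g4 = (r ^ p) ^ (~((q | ((r ^ p) ^ q)) | q))
g6 = g5 | p = ((r ^ p) ^ (~((q | ((r ^ p) ^ q)) | q))) | p
g7 = g6 | p = (((r ^ p) ^ (~((q | ((r ^ p) ^ q)) | q))) | p) | p

(((r ^ p) ^ (~((q | ((r ^ p) ^ q)) | q))) | p) | p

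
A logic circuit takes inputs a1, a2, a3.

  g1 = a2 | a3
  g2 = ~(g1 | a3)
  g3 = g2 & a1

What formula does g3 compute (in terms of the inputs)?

g1 = a2 | a3
g2 = ~(g1 | a3) = ~((a2 | a3) | a3)
g3 = g2 & a1 = (~((a2 | a3) | a3)) & a1

(~((a2 | a3) | a3)) & a1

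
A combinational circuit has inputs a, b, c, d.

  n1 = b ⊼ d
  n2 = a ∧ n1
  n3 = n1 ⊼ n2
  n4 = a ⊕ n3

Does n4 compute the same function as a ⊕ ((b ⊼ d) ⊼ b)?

n1 = b ⊼ d
n2 = a ∧ n1 = a ∧ (b ⊼ d)
n3 = n1 ⊼ n2 = (b ⊼ d) ⊼ (a ∧ (b ⊼ d))
n4 = a ⊕ n3 = a ⊕ ((b ⊼ d) ⊼ (a ∧ (b ⊼ d)))
At a=0, b=1, c=0, d=0: circuit gives 1, formula gives 0.

No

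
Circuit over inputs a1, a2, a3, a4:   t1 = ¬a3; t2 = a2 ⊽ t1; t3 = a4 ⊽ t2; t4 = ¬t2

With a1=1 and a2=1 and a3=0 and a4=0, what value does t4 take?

1

t1 = ¬0 = 1
t2 = 1 ⊽ 1 = 0
t4 = ¬0 = 1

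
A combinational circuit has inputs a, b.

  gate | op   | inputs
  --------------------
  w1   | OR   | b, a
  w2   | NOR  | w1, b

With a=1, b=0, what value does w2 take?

0

w1 = 0 OR 1 = 1
w2 = 1 NOR 0 = 0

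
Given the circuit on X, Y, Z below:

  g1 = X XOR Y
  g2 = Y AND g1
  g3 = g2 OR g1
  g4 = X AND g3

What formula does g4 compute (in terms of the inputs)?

g1 = X XOR Y
g2 = Y AND g1 = Y AND (X XOR Y)
g3 = g2 OR g1 = (Y AND (X XOR Y)) OR (X XOR Y)
g4 = X AND g3 = X AND ((Y AND (X XOR Y)) OR (X XOR Y))

X AND ((Y AND (X XOR Y)) OR (X XOR Y))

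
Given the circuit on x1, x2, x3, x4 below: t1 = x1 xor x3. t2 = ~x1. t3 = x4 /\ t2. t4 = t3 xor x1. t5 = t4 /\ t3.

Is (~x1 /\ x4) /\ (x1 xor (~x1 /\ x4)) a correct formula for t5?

Yes

t2 = ~x1
t3 = x4 /\ t2 = x4 /\ ~x1
t4 = t3 xor x1 = (x4 /\ ~x1) xor x1
t5 = t4 /\ t3 = ((x4 /\ ~x1) xor x1) /\ (x4 /\ ~x1)
At x1=0, x2=0, x3=0, x4=0: circuit gives 0, formula gives 0.
At x1=0, x2=0, x3=0, x4=1: circuit gives 1, formula gives 1.
Agrees on all 16 inputs.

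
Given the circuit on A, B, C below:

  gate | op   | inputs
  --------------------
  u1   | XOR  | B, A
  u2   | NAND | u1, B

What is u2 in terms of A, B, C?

u1 = B XOR A
u2 = u1 NAND B = (B XOR A) NAND B

(B XOR A) NAND B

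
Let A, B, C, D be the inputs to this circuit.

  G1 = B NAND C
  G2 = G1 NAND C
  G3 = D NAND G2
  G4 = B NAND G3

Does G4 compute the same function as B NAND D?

No

G1 = B NAND C
G2 = G1 NAND C = (B NAND C) NAND C
G3 = D NAND G2 = D NAND ((B NAND C) NAND C)
G4 = B NAND G3 = B NAND (D NAND ((B NAND C) NAND C))
At A=0, B=1, C=0, D=0: circuit gives 0, formula gives 1.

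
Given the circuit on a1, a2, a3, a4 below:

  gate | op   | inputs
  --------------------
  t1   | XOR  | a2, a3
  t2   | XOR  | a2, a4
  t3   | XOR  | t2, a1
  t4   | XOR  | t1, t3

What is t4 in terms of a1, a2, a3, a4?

t1 = a2 XOR a3
t2 = a2 XOR a4
t3 = t2 XOR a1 = (a2 XOR a4) XOR a1
t4 = t1 XOR t3 = (a2 XOR a3) XOR ((a2 XOR a4) XOR a1)

(a2 XOR a3) XOR ((a2 XOR a4) XOR a1)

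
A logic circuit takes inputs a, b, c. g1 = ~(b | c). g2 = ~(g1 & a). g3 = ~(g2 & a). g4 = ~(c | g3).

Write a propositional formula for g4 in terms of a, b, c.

g1 = ~(b | c)
g2 = ~(g1 & a) = ~((~(b | c)) & a)
g3 = ~(g2 & a) = ~((~((~(b | c)) & a)) & a)
g4 = ~(c | g3) = ~(c | (~((~((~(b | c)) & a)) & a)))

~(c | (~((~((~(b | c)) & a)) & a)))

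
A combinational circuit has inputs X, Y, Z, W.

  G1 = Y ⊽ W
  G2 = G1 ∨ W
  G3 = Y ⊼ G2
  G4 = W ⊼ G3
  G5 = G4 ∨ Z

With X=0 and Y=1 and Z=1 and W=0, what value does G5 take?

1

G1 = 1 ⊽ 0 = 0
G2 = 0 ∨ 0 = 0
G3 = 1 ⊼ 0 = 1
G4 = 0 ⊼ 1 = 1
G5 = 1 ∨ 1 = 1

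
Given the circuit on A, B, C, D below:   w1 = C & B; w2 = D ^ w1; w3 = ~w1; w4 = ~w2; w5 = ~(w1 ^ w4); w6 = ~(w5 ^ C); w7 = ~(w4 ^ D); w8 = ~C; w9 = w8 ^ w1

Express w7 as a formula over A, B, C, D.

w1 = C & B
w2 = D ^ w1 = D ^ (C & B)
w4 = ~w2 = ~(D ^ (C & B))
w7 = ~(w4 ^ D) = ~(~(D ^ (C & B)) ^ D)

~(~(D ^ (C & B)) ^ D)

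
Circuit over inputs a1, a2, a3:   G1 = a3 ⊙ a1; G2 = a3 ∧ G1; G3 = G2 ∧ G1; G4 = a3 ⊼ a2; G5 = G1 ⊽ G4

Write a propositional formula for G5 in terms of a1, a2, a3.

(a3 ⊙ a1) ⊽ (a3 ⊼ a2)

G1 = a3 ⊙ a1
G4 = a3 ⊼ a2
G5 = G1 ⊽ G4 = (a3 ⊙ a1) ⊽ (a3 ⊼ a2)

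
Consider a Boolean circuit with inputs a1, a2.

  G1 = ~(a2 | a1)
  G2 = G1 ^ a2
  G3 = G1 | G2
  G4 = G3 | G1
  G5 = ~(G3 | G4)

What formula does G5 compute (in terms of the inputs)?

~(((~(a2 | a1)) | ((~(a2 | a1)) ^ a2)) | (((~(a2 | a1)) | ((~(a2 | a1)) ^ a2)) | (~(a2 | a1))))

G1 = ~(a2 | a1)
G2 = G1 ^ a2 = (~(a2 | a1)) ^ a2
G3 = G1 | G2 = (~(a2 | a1)) | ((~(a2 | a1)) ^ a2)
G4 = G3 | G1 = ((~(a2 | a1)) | ((~(a2 | a1)) ^ a2)) | (~(a2 | a1))
G5 = ~(G3 | G4) = ~(((~(a2 | a1)) | ((~(a2 | a1)) ^ a2)) | (((~(a2 | a1)) | ((~(a2 | a1)) ^ a2)) | (~(a2 | a1))))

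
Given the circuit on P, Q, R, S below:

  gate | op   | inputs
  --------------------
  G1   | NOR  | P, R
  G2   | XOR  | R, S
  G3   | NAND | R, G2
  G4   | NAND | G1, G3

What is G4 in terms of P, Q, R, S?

(P NOR R) NAND (R NAND (R XOR S))

G1 = P NOR R
G2 = R XOR S
G3 = R NAND G2 = R NAND (R XOR S)
G4 = G1 NAND G3 = (P NOR R) NAND (R NAND (R XOR S))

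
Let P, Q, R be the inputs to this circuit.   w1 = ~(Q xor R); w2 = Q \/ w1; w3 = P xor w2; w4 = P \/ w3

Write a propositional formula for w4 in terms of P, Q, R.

w1 = ~(Q xor R)
w2 = Q \/ w1 = Q \/ (~(Q xor R))
w3 = P xor w2 = P xor (Q \/ (~(Q xor R)))
w4 = P \/ w3 = P \/ (P xor (Q \/ (~(Q xor R))))

P \/ (P xor (Q \/ (~(Q xor R))))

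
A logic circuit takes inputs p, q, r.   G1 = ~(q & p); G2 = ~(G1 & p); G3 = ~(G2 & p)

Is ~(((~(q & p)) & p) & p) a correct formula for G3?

No

G1 = ~(q & p)
G2 = ~(G1 & p) = ~((~(q & p)) & p)
G3 = ~(G2 & p) = ~((~((~(q & p)) & p)) & p)
At p=1, q=0, r=0: circuit gives 1, formula gives 0.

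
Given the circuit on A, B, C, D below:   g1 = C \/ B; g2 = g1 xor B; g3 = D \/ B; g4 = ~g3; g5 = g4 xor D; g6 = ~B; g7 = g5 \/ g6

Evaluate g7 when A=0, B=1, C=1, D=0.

g3 = 0 \/ 1 = 1
g4 = ~1 = 0
g5 = 0 xor 0 = 0
g6 = ~1 = 0
g7 = 0 \/ 0 = 0

0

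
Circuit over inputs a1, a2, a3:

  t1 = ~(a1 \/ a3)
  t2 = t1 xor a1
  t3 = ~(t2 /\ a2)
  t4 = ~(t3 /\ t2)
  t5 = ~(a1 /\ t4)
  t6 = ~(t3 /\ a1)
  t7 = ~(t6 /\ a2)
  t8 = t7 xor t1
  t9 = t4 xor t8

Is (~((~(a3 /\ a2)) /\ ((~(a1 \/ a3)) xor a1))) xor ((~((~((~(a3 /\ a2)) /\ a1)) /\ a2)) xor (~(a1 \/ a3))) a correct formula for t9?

No

t1 = ~(a1 \/ a3)
t2 = t1 xor a1 = (~(a1 \/ a3)) xor a1
t3 = ~(t2 /\ a2) = ~(((~(a1 \/ a3)) xor a1) /\ a2)
t4 = ~(t3 /\ t2) = ~((~(((~(a1 \/ a3)) xor a1) /\ a2)) /\ ((~(a1 \/ a3)) xor a1))
t6 = ~(t3 /\ a1) = ~((~(((~(a1 \/ a3)) xor a1) /\ a2)) /\ a1)
t7 = ~(t6 /\ a2) = ~((~((~(((~(a1 \/ a3)) xor a1) /\ a2)) /\ a1)) /\ a2)
t8 = t7 xor t1 = (~((~((~(((~(a1 \/ a3)) xor a1) /\ a2)) /\ a1)) /\ a2)) xor (~(a1 \/ a3))
t9 = t4 xor t8 = (~((~(((~(a1 \/ a3)) xor a1) /\ a2)) /\ ((~(a1 \/ a3)) xor a1))) xor ((~((~((~(((~(a1 \/ a3)) xor a1) /\ a2)) /\ a1)) /\ a2)) xor (~(a1 \/ a3)))
At a1=0, a2=1, a3=0: circuit gives 0, formula gives 1.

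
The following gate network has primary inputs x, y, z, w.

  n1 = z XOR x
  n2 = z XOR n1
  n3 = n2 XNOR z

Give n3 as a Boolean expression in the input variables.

(z XOR (z XOR x)) XNOR z

n1 = z XOR x
n2 = z XOR n1 = z XOR (z XOR x)
n3 = n2 XNOR z = (z XOR (z XOR x)) XNOR z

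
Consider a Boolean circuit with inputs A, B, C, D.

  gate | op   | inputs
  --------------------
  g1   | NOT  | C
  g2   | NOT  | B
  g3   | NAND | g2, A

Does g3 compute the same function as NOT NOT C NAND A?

g2 = NOT B
g3 = g2 NAND A = NOT B NAND A
At A=1, B=0, C=0, D=0: circuit gives 0, formula gives 1.

No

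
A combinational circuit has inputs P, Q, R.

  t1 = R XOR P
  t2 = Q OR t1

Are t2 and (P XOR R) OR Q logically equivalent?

t1 = R XOR P
t2 = Q OR t1 = Q OR (R XOR P)
At P=0, Q=0, R=0: circuit gives 0, formula gives 0.
At P=0, Q=0, R=1: circuit gives 1, formula gives 1.
Agrees on all 8 inputs.

Yes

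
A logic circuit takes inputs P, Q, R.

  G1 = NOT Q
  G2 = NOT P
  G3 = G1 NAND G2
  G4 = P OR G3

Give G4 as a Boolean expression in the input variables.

G1 = NOT Q
G2 = NOT P
G3 = G1 NAND G2 = NOT Q NAND NOT P
G4 = P OR G3 = P OR (NOT Q NAND NOT P)

P OR (NOT Q NAND NOT P)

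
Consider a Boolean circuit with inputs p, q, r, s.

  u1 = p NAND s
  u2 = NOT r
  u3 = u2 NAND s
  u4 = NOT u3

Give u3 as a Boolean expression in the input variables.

u2 = NOT r
u3 = u2 NAND s = NOT r NAND s

NOT r NAND s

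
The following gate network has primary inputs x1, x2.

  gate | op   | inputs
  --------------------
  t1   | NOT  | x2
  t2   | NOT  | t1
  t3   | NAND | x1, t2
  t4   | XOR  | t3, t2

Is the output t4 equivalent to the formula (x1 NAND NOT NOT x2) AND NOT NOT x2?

No

t1 = NOT x2
t2 = NOT t1 = NOT NOT x2
t3 = x1 NAND t2 = x1 NAND NOT NOT x2
t4 = t3 XOR t2 = (x1 NAND NOT NOT x2) XOR NOT NOT x2
At x1=0, x2=0: circuit gives 1, formula gives 0.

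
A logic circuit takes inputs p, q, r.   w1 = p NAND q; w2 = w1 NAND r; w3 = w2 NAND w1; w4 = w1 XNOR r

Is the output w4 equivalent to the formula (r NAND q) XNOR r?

w1 = p NAND q
w4 = w1 XNOR r = (p NAND q) XNOR r
At p=0, q=1, r=1: circuit gives 1, formula gives 0.

No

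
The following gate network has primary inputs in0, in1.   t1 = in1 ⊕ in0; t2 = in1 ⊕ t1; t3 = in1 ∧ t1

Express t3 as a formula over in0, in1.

in1 ∧ (in1 ⊕ in0)

t1 = in1 ⊕ in0
t3 = in1 ∧ t1 = in1 ∧ (in1 ⊕ in0)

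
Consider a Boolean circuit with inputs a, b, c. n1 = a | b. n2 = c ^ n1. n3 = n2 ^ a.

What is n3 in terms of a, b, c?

n1 = a | b
n2 = c ^ n1 = c ^ (a | b)
n3 = n2 ^ a = (c ^ (a | b)) ^ a

(c ^ (a | b)) ^ a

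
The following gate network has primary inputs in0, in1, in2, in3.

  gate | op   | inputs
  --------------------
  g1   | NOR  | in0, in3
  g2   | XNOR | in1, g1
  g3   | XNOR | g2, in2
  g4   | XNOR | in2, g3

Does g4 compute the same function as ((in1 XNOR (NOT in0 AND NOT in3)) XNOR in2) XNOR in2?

g1 = in0 NOR in3
g2 = in1 XNOR g1 = in1 XNOR (in0 NOR in3)
g3 = g2 XNOR in2 = (in1 XNOR (in0 NOR in3)) XNOR in2
g4 = in2 XNOR g3 = in2 XNOR ((in1 XNOR (in0 NOR in3)) XNOR in2)
At in0=0, in1=0, in2=0, in3=0: circuit gives 0, formula gives 0.
At in0=0, in1=0, in2=0, in3=1: circuit gives 1, formula gives 1.
Agrees on all 16 inputs.

Yes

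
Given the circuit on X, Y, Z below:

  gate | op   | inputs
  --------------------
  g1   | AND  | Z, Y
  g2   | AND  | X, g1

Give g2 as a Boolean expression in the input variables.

g1 = Z AND Y
g2 = X AND g1 = X AND (Z AND Y)

X AND (Z AND Y)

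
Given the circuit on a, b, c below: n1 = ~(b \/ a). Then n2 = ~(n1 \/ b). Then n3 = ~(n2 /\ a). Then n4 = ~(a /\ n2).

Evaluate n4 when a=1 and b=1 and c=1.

1

n1 = ~(1 \/ 1) = 0
n2 = ~(0 \/ 1) = 0
n4 = ~(1 /\ 0) = 1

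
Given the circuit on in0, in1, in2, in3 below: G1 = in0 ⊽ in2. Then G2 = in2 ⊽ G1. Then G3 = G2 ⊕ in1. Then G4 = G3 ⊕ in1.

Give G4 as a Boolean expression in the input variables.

((in2 ⊽ (in0 ⊽ in2)) ⊕ in1) ⊕ in1

G1 = in0 ⊽ in2
G2 = in2 ⊽ G1 = in2 ⊽ (in0 ⊽ in2)
G3 = G2 ⊕ in1 = (in2 ⊽ (in0 ⊽ in2)) ⊕ in1
G4 = G3 ⊕ in1 = ((in2 ⊽ (in0 ⊽ in2)) ⊕ in1) ⊕ in1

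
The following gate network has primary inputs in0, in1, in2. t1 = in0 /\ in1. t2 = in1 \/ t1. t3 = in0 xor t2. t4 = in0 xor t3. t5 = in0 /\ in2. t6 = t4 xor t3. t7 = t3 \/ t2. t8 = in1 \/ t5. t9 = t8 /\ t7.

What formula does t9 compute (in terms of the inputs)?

t1 = in0 /\ in1
t2 = in1 \/ t1 = in1 \/ (in0 /\ in1)
t3 = in0 xor t2 = in0 xor (in1 \/ (in0 /\ in1))
t5 = in0 /\ in2
t7 = t3 \/ t2 = (in0 xor (in1 \/ (in0 /\ in1))) \/ (in1 \/ (in0 /\ in1))
t8 = in1 \/ t5 = in1 \/ (in0 /\ in2)
t9 = t8 /\ t7 = (in1 \/ (in0 /\ in2)) /\ ((in0 xor (in1 \/ (in0 /\ in1))) \/ (in1 \/ (in0 /\ in1)))

(in1 \/ (in0 /\ in2)) /\ ((in0 xor (in1 \/ (in0 /\ in1))) \/ (in1 \/ (in0 /\ in1)))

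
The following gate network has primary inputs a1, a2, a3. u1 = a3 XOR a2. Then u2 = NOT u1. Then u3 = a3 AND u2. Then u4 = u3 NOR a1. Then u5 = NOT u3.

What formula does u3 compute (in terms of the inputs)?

u1 = a3 XOR a2
u2 = NOT u1 = NOT (a3 XOR a2)
u3 = a3 AND u2 = a3 AND NOT (a3 XOR a2)

a3 AND NOT (a3 XOR a2)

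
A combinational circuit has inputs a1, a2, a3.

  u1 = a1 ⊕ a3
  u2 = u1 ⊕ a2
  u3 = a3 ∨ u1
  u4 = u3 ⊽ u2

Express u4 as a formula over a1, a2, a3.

u1 = a1 ⊕ a3
u2 = u1 ⊕ a2 = (a1 ⊕ a3) ⊕ a2
u3 = a3 ∨ u1 = a3 ∨ (a1 ⊕ a3)
u4 = u3 ⊽ u2 = (a3 ∨ (a1 ⊕ a3)) ⊽ ((a1 ⊕ a3) ⊕ a2)

(a3 ∨ (a1 ⊕ a3)) ⊽ ((a1 ⊕ a3) ⊕ a2)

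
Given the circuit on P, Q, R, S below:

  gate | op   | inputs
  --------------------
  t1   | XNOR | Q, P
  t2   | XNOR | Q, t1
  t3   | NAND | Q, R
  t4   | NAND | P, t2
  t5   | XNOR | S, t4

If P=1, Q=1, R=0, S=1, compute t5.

0

t1 = 1 XNOR 1 = 1
t2 = 1 XNOR 1 = 1
t4 = 1 NAND 1 = 0
t5 = 1 XNOR 0 = 0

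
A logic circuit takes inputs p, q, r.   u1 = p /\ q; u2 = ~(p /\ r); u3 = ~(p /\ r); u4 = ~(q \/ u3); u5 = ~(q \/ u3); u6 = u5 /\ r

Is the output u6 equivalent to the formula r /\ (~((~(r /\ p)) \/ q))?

u3 = ~(p /\ r)
u5 = ~(q \/ u3) = ~(q \/ (~(p /\ r)))
u6 = u5 /\ r = (~(q \/ (~(p /\ r)))) /\ r
At p=0, q=0, r=0: circuit gives 0, formula gives 0.
At p=1, q=0, r=1: circuit gives 1, formula gives 1.
Agrees on all 8 inputs.

Yes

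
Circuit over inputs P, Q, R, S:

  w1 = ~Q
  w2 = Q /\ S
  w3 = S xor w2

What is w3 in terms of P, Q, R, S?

w2 = Q /\ S
w3 = S xor w2 = S xor (Q /\ S)

S xor (Q /\ S)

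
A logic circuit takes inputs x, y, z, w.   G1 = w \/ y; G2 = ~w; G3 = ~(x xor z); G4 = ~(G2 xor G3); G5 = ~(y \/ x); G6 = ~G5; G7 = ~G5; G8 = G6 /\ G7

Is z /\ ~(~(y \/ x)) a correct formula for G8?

No

G5 = ~(y \/ x)
G6 = ~G5 = ~(~(y \/ x))
G7 = ~G5 = ~(~(y \/ x))
G8 = G6 /\ G7 = ~(~(y \/ x)) /\ ~(~(y \/ x))
At x=0, y=1, z=0, w=0: circuit gives 1, formula gives 0.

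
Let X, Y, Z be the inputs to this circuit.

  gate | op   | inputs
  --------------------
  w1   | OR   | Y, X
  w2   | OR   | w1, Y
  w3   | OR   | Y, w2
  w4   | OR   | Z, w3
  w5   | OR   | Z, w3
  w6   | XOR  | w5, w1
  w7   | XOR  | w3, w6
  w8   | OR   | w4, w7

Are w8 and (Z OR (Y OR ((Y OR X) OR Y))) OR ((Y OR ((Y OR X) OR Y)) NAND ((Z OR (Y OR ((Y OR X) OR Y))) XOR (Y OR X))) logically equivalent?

w1 = Y OR X
w2 = w1 OR Y = (Y OR X) OR Y
w3 = Y OR w2 = Y OR ((Y OR X) OR Y)
w4 = Z OR w3 = Z OR (Y OR ((Y OR X) OR Y))
w5 = Z OR w3 = Z OR (Y OR ((Y OR X) OR Y))
w6 = w5 XOR w1 = (Z OR (Y OR ((Y OR X) OR Y))) XOR (Y OR X)
w7 = w3 XOR w6 = (Y OR ((Y OR X) OR Y)) XOR ((Z OR (Y OR ((Y OR X) OR Y))) XOR (Y OR X))
w8 = w4 OR w7 = (Z OR (Y OR ((Y OR X) OR Y))) OR ((Y OR ((Y OR X) OR Y)) XOR ((Z OR (Y OR ((Y OR X) OR Y))) XOR (Y OR X)))
At X=0, Y=0, Z=0: circuit gives 0, formula gives 1.

No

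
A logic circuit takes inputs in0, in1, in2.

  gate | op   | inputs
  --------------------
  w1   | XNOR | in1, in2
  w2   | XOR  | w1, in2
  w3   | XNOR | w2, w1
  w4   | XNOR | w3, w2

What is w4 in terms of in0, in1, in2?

(((in1 XNOR in2) XOR in2) XNOR (in1 XNOR in2)) XNOR ((in1 XNOR in2) XOR in2)

w1 = in1 XNOR in2
w2 = w1 XOR in2 = (in1 XNOR in2) XOR in2
w3 = w2 XNOR w1 = ((in1 XNOR in2) XOR in2) XNOR (in1 XNOR in2)
w4 = w3 XNOR w2 = (((in1 XNOR in2) XOR in2) XNOR (in1 XNOR in2)) XNOR ((in1 XNOR in2) XOR in2)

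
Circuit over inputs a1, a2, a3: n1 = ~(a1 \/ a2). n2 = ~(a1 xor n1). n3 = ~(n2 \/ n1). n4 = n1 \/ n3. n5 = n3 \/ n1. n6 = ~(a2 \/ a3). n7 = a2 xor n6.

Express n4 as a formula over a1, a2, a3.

n1 = ~(a1 \/ a2)
n2 = ~(a1 xor n1) = ~(a1 xor (~(a1 \/ a2)))
n3 = ~(n2 \/ n1) = ~((~(a1 xor (~(a1 \/ a2)))) \/ (~(a1 \/ a2)))
n4 = n1 \/ n3 = (~(a1 \/ a2)) \/ (~((~(a1 xor (~(a1 \/ a2)))) \/ (~(a1 \/ a2))))

(~(a1 \/ a2)) \/ (~((~(a1 xor (~(a1 \/ a2)))) \/ (~(a1 \/ a2))))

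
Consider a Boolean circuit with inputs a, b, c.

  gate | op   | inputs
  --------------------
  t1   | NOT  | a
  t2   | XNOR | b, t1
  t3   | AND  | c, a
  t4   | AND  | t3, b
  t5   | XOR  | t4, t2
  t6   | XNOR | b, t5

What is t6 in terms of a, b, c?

b XNOR (((c AND a) AND b) XOR (b XNOR NOT a))

t1 = NOT a
t2 = b XNOR t1 = b XNOR NOT a
t3 = c AND a
t4 = t3 AND b = (c AND a) AND b
t5 = t4 XOR t2 = ((c AND a) AND b) XOR (b XNOR NOT a)
t6 = b XNOR t5 = b XNOR (((c AND a) AND b) XOR (b XNOR NOT a))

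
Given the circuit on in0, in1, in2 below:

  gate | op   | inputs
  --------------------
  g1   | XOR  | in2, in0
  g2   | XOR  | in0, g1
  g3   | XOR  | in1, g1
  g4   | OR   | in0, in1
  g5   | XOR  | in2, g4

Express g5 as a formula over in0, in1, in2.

g4 = in0 OR in1
g5 = in2 XOR g4 = in2 XOR (in0 OR in1)

in2 XOR (in0 OR in1)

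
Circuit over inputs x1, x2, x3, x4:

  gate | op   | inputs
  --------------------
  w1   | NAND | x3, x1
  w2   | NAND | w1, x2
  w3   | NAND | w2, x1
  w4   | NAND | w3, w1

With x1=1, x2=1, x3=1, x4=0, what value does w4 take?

1

w1 = 1 NAND 1 = 0
w2 = 0 NAND 1 = 1
w3 = 1 NAND 1 = 0
w4 = 0 NAND 0 = 1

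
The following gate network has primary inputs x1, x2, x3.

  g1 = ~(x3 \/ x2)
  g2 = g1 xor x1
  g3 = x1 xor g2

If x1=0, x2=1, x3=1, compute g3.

g1 = ~(1 \/ 1) = 0
g2 = 0 xor 0 = 0
g3 = 0 xor 0 = 0

0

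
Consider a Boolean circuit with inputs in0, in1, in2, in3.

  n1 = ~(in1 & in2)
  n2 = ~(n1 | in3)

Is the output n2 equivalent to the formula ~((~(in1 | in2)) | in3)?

n1 = ~(in1 & in2)
n2 = ~(n1 | in3) = ~((~(in1 & in2)) | in3)
At in0=0, in1=0, in2=1, in3=0: circuit gives 0, formula gives 1.

No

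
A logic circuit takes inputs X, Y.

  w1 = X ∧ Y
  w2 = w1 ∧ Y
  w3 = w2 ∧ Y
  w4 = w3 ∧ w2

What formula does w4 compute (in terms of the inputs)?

w1 = X ∧ Y
w2 = w1 ∧ Y = (X ∧ Y) ∧ Y
w3 = w2 ∧ Y = ((X ∧ Y) ∧ Y) ∧ Y
w4 = w3 ∧ w2 = (((X ∧ Y) ∧ Y) ∧ Y) ∧ ((X ∧ Y) ∧ Y)

(((X ∧ Y) ∧ Y) ∧ Y) ∧ ((X ∧ Y) ∧ Y)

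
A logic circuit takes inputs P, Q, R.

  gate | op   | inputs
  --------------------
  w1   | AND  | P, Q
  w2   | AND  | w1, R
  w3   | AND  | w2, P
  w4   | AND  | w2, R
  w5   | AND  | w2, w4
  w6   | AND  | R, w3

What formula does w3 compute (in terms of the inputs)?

((P AND Q) AND R) AND P

w1 = P AND Q
w2 = w1 AND R = (P AND Q) AND R
w3 = w2 AND P = ((P AND Q) AND R) AND P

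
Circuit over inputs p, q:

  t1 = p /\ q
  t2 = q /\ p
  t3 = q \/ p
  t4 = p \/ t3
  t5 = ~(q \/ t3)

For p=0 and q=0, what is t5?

t3 = 0 \/ 0 = 0
t5 = ~(0 \/ 0) = 1

1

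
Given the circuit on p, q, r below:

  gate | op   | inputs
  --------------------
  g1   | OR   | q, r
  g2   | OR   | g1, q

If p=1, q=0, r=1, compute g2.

g1 = 0 OR 1 = 1
g2 = 1 OR 0 = 1

1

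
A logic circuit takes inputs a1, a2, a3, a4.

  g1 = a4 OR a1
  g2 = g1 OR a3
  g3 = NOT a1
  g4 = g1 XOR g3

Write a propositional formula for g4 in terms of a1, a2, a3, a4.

g1 = a4 OR a1
g3 = NOT a1
g4 = g1 XOR g3 = (a4 OR a1) XOR NOT a1

(a4 OR a1) XOR NOT a1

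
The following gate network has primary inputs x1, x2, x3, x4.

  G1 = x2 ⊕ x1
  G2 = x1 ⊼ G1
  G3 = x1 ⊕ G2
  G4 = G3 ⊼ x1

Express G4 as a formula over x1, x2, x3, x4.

G1 = x2 ⊕ x1
G2 = x1 ⊼ G1 = x1 ⊼ (x2 ⊕ x1)
G3 = x1 ⊕ G2 = x1 ⊕ (x1 ⊼ (x2 ⊕ x1))
G4 = G3 ⊼ x1 = (x1 ⊕ (x1 ⊼ (x2 ⊕ x1))) ⊼ x1

(x1 ⊕ (x1 ⊼ (x2 ⊕ x1))) ⊼ x1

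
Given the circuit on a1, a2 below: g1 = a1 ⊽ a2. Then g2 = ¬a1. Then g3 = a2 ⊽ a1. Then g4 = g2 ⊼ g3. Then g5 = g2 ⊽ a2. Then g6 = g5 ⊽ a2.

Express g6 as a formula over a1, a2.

(¬a1 ⊽ a2) ⊽ a2

g2 = ¬a1
g5 = g2 ⊽ a2 = ¬a1 ⊽ a2
g6 = g5 ⊽ a2 = (¬a1 ⊽ a2) ⊽ a2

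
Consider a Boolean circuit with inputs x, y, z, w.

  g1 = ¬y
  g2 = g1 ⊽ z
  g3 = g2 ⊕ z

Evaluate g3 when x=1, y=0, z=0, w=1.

0

g1 = ¬0 = 1
g2 = 1 ⊽ 0 = 0
g3 = 0 ⊕ 0 = 0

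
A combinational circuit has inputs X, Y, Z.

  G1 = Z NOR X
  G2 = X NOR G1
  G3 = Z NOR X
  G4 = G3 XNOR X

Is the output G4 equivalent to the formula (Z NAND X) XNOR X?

G3 = Z NOR X
G4 = G3 XNOR X = (Z NOR X) XNOR X
At X=0, Y=0, Z=1: circuit gives 1, formula gives 0.

No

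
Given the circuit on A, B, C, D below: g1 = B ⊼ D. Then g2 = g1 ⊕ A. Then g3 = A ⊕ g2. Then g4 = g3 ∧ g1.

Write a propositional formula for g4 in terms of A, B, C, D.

g1 = B ⊼ D
g2 = g1 ⊕ A = (B ⊼ D) ⊕ A
g3 = A ⊕ g2 = A ⊕ ((B ⊼ D) ⊕ A)
g4 = g3 ∧ g1 = (A ⊕ ((B ⊼ D) ⊕ A)) ∧ (B ⊼ D)

(A ⊕ ((B ⊼ D) ⊕ A)) ∧ (B ⊼ D)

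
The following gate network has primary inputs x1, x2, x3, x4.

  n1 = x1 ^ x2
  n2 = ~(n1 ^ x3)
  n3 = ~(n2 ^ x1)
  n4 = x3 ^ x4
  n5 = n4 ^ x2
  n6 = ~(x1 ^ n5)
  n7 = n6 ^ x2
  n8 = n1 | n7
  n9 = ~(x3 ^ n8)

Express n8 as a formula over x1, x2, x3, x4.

(x1 ^ x2) | ((~(x1 ^ ((x3 ^ x4) ^ x2))) ^ x2)

n1 = x1 ^ x2
n4 = x3 ^ x4
n5 = n4 ^ x2 = (x3 ^ x4) ^ x2
n6 = ~(x1 ^ n5) = ~(x1 ^ ((x3 ^ x4) ^ x2))
n7 = n6 ^ x2 = (~(x1 ^ ((x3 ^ x4) ^ x2))) ^ x2
n8 = n1 | n7 = (x1 ^ x2) | ((~(x1 ^ ((x3 ^ x4) ^ x2))) ^ x2)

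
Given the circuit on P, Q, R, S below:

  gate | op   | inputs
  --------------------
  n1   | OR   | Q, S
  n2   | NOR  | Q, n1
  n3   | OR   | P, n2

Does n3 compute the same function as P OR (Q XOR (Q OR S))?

No

n1 = Q OR S
n2 = Q NOR n1 = Q NOR (Q OR S)
n3 = P OR n2 = P OR (Q NOR (Q OR S))
At P=0, Q=0, R=0, S=0: circuit gives 1, formula gives 0.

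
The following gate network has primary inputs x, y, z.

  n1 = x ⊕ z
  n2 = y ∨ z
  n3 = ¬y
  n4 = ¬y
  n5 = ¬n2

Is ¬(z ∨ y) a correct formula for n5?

n2 = y ∨ z
n5 = ¬n2 = ¬(y ∨ z)
At x=0, y=0, z=1: circuit gives 0, formula gives 0.
At x=0, y=0, z=0: circuit gives 1, formula gives 1.
Agrees on all 8 inputs.

Yes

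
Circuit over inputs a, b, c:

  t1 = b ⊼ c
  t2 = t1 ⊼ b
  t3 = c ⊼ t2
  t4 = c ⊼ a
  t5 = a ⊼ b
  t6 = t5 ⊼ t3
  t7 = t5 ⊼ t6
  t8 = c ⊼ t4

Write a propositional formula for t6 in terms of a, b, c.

t1 = b ⊼ c
t2 = t1 ⊼ b = (b ⊼ c) ⊼ b
t3 = c ⊼ t2 = c ⊼ ((b ⊼ c) ⊼ b)
t5 = a ⊼ b
t6 = t5 ⊼ t3 = (a ⊼ b) ⊼ (c ⊼ ((b ⊼ c) ⊼ b))

(a ⊼ b) ⊼ (c ⊼ ((b ⊼ c) ⊼ b))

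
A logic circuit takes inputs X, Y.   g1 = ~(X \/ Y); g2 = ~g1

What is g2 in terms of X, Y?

g1 = ~(X \/ Y)
g2 = ~g1 = ~(~(X \/ Y))

~(~(X \/ Y))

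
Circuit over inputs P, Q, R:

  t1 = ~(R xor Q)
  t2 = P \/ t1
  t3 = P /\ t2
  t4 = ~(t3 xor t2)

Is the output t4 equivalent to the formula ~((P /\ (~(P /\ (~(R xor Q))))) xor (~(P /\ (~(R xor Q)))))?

No

t1 = ~(R xor Q)
t2 = P \/ t1 = P \/ (~(R xor Q))
t3 = P /\ t2 = P /\ (P \/ (~(R xor Q)))
t4 = ~(t3 xor t2) = ~((P /\ (P \/ (~(R xor Q)))) xor (P \/ (~(R xor Q))))
At P=0, Q=0, R=1: circuit gives 1, formula gives 0.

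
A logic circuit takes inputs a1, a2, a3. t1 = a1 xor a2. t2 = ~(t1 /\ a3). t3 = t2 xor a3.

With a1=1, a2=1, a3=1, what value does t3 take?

t1 = 1 xor 1 = 0
t2 = ~(0 /\ 1) = 1
t3 = 1 xor 1 = 0

0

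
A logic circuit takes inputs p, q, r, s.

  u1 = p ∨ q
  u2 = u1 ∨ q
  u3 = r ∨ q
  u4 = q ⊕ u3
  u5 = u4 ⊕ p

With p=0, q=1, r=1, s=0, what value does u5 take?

0

u3 = 1 ∨ 1 = 1
u4 = 1 ⊕ 1 = 0
u5 = 0 ⊕ 0 = 0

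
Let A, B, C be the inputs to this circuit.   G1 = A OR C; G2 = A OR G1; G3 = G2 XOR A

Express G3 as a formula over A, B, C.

G1 = A OR C
G2 = A OR G1 = A OR (A OR C)
G3 = G2 XOR A = (A OR (A OR C)) XOR A

(A OR (A OR C)) XOR A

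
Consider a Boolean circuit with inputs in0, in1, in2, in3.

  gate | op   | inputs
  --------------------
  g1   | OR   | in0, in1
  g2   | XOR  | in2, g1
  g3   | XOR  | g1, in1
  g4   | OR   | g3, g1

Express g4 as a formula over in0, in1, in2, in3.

((in0 OR in1) XOR in1) OR (in0 OR in1)

g1 = in0 OR in1
g3 = g1 XOR in1 = (in0 OR in1) XOR in1
g4 = g3 OR g1 = ((in0 OR in1) XOR in1) OR (in0 OR in1)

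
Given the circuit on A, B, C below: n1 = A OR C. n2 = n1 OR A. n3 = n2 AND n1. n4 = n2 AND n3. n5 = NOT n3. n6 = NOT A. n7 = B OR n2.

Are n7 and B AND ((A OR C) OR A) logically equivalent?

No

n1 = A OR C
n2 = n1 OR A = (A OR C) OR A
n7 = B OR n2 = B OR ((A OR C) OR A)
At A=0, B=0, C=1: circuit gives 1, formula gives 0.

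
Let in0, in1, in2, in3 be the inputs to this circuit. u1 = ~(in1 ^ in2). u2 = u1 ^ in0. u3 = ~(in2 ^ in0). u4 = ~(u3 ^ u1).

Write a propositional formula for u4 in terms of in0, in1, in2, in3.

~((~(in2 ^ in0)) ^ (~(in1 ^ in2)))

u1 = ~(in1 ^ in2)
u3 = ~(in2 ^ in0)
u4 = ~(u3 ^ u1) = ~((~(in2 ^ in0)) ^ (~(in1 ^ in2)))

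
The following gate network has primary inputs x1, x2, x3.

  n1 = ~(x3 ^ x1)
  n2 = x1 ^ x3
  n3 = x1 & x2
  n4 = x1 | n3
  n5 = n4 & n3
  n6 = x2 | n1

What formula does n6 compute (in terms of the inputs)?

x2 | (~(x3 ^ x1))

n1 = ~(x3 ^ x1)
n6 = x2 | n1 = x2 | (~(x3 ^ x1))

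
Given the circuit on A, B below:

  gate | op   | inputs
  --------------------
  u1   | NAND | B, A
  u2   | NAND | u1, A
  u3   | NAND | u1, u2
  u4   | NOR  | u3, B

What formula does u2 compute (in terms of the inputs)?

u1 = B NAND A
u2 = u1 NAND A = (B NAND A) NAND A

(B NAND A) NAND A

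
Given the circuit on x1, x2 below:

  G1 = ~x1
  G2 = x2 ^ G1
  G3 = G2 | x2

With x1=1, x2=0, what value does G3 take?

G1 = ~1 = 0
G2 = 0 ^ 0 = 0
G3 = 0 | 0 = 0

0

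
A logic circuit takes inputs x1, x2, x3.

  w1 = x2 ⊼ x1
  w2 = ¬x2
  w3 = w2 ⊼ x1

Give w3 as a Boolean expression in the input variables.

¬x2 ⊼ x1

w2 = ¬x2
w3 = w2 ⊼ x1 = ¬x2 ⊼ x1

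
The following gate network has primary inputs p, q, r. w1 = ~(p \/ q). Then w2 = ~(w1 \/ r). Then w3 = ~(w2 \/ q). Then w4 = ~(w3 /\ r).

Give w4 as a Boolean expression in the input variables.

~((~((~((~(p \/ q)) \/ r)) \/ q)) /\ r)

w1 = ~(p \/ q)
w2 = ~(w1 \/ r) = ~((~(p \/ q)) \/ r)
w3 = ~(w2 \/ q) = ~((~((~(p \/ q)) \/ r)) \/ q)
w4 = ~(w3 /\ r) = ~((~((~((~(p \/ q)) \/ r)) \/ q)) /\ r)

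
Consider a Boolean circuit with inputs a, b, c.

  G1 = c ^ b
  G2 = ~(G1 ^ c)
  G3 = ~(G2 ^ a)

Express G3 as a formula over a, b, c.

~((~((c ^ b) ^ c)) ^ a)

G1 = c ^ b
G2 = ~(G1 ^ c) = ~((c ^ b) ^ c)
G3 = ~(G2 ^ a) = ~((~((c ^ b) ^ c)) ^ a)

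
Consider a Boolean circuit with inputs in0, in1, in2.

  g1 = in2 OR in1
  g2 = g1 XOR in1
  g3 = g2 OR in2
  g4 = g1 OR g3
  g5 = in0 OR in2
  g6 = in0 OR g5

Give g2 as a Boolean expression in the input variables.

g1 = in2 OR in1
g2 = g1 XOR in1 = (in2 OR in1) XOR in1

(in2 OR in1) XOR in1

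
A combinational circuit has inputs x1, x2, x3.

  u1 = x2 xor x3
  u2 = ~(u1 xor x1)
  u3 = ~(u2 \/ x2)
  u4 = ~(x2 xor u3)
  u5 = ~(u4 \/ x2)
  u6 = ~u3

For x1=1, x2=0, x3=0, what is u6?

0

u1 = 0 xor 0 = 0
u2 = ~(0 xor 1) = 0
u3 = ~(0 \/ 0) = 1
u6 = ~1 = 0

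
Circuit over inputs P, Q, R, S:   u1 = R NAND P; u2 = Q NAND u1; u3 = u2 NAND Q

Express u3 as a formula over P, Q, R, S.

(Q NAND (R NAND P)) NAND Q

u1 = R NAND P
u2 = Q NAND u1 = Q NAND (R NAND P)
u3 = u2 NAND Q = (Q NAND (R NAND P)) NAND Q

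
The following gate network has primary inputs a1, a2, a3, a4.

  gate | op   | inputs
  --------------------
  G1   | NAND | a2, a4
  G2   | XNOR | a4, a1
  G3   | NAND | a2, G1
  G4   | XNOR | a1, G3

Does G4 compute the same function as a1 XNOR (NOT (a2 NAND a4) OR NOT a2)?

Yes

G1 = a2 NAND a4
G3 = a2 NAND G1 = a2 NAND (a2 NAND a4)
G4 = a1 XNOR G3 = a1 XNOR (a2 NAND (a2 NAND a4))
At a1=0, a2=0, a3=0, a4=0: circuit gives 0, formula gives 0.
At a1=0, a2=1, a3=0, a4=0: circuit gives 1, formula gives 1.
Agrees on all 16 inputs.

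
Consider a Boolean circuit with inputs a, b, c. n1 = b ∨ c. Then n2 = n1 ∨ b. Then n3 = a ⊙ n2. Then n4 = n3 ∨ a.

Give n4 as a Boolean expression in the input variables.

(a ⊙ ((b ∨ c) ∨ b)) ∨ a

n1 = b ∨ c
n2 = n1 ∨ b = (b ∨ c) ∨ b
n3 = a ⊙ n2 = a ⊙ ((b ∨ c) ∨ b)
n4 = n3 ∨ a = (a ⊙ ((b ∨ c) ∨ b)) ∨ a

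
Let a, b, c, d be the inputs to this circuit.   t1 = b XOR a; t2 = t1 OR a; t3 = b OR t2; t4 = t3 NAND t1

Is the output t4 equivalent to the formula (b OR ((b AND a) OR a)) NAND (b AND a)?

No

t1 = b XOR a
t2 = t1 OR a = (b XOR a) OR a
t3 = b OR t2 = b OR ((b XOR a) OR a)
t4 = t3 NAND t1 = (b OR ((b XOR a) OR a)) NAND (b XOR a)
At a=0, b=1, c=0, d=0: circuit gives 0, formula gives 1.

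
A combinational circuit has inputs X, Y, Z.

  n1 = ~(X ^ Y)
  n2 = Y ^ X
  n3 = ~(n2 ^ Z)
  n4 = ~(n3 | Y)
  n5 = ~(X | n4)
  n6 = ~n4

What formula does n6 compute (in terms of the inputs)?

n2 = Y ^ X
n3 = ~(n2 ^ Z) = ~((Y ^ X) ^ Z)
n4 = ~(n3 | Y) = ~((~((Y ^ X) ^ Z)) | Y)
n6 = ~n4 = ~(~((~((Y ^ X) ^ Z)) | Y))

~(~((~((Y ^ X) ^ Z)) | Y))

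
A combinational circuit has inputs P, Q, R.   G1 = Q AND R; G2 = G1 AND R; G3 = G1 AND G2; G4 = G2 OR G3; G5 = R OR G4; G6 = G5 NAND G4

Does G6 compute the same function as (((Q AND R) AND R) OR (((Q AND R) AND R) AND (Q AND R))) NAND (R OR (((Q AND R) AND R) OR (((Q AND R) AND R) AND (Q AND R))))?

Yes

G1 = Q AND R
G2 = G1 AND R = (Q AND R) AND R
G3 = G1 AND G2 = (Q AND R) AND ((Q AND R) AND R)
G4 = G2 OR G3 = ((Q AND R) AND R) OR ((Q AND R) AND ((Q AND R) AND R))
G5 = R OR G4 = R OR (((Q AND R) AND R) OR ((Q AND R) AND ((Q AND R) AND R)))
G6 = G5 NAND G4 = (R OR (((Q AND R) AND R) OR ((Q AND R) AND ((Q AND R) AND R)))) NAND (((Q AND R) AND R) OR ((Q AND R) AND ((Q AND R) AND R)))
At P=0, Q=1, R=1: circuit gives 0, formula gives 0.
At P=0, Q=0, R=0: circuit gives 1, formula gives 1.
Agrees on all 8 inputs.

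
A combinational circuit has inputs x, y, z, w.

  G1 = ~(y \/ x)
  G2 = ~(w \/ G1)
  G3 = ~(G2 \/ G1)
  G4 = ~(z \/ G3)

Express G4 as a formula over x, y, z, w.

G1 = ~(y \/ x)
G2 = ~(w \/ G1) = ~(w \/ (~(y \/ x)))
G3 = ~(G2 \/ G1) = ~((~(w \/ (~(y \/ x)))) \/ (~(y \/ x)))
G4 = ~(z \/ G3) = ~(z \/ (~((~(w \/ (~(y \/ x)))) \/ (~(y \/ x)))))

~(z \/ (~((~(w \/ (~(y \/ x)))) \/ (~(y \/ x)))))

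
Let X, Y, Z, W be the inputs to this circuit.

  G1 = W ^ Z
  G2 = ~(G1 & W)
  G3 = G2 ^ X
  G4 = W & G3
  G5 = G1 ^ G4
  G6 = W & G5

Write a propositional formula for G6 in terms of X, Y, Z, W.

G1 = W ^ Z
G2 = ~(G1 & W) = ~((W ^ Z) & W)
G3 = G2 ^ X = (~((W ^ Z) & W)) ^ X
G4 = W & G3 = W & ((~((W ^ Z) & W)) ^ X)
G5 = G1 ^ G4 = (W ^ Z) ^ (W & ((~((W ^ Z) & W)) ^ X))
G6 = W & G5 = W & ((W ^ Z) ^ (W & ((~((W ^ Z) & W)) ^ X)))

W & ((W ^ Z) ^ (W & ((~((W ^ Z) & W)) ^ X)))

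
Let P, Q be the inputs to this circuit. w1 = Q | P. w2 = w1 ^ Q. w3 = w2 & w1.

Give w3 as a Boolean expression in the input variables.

((Q | P) ^ Q) & (Q | P)

w1 = Q | P
w2 = w1 ^ Q = (Q | P) ^ Q
w3 = w2 & w1 = ((Q | P) ^ Q) & (Q | P)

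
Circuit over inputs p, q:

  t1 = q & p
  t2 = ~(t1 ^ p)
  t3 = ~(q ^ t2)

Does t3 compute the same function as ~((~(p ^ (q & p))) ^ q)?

Yes

t1 = q & p
t2 = ~(t1 ^ p) = ~((q & p) ^ p)
t3 = ~(q ^ t2) = ~(q ^ (~((q & p) ^ p)))
At p=0, q=0: circuit gives 0, formula gives 0.
At p=0, q=1: circuit gives 1, formula gives 1.
Agrees on all 4 inputs.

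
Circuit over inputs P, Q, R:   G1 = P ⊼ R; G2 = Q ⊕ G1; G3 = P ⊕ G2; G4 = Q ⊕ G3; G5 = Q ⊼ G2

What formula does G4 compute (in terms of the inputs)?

G1 = P ⊼ R
G2 = Q ⊕ G1 = Q ⊕ (P ⊼ R)
G3 = P ⊕ G2 = P ⊕ (Q ⊕ (P ⊼ R))
G4 = Q ⊕ G3 = Q ⊕ (P ⊕ (Q ⊕ (P ⊼ R)))

Q ⊕ (P ⊕ (Q ⊕ (P ⊼ R)))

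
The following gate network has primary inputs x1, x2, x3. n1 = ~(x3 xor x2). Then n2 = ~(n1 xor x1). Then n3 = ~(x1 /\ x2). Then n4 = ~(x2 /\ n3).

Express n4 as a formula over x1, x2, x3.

n3 = ~(x1 /\ x2)
n4 = ~(x2 /\ n3) = ~(x2 /\ (~(x1 /\ x2)))

~(x2 /\ (~(x1 /\ x2)))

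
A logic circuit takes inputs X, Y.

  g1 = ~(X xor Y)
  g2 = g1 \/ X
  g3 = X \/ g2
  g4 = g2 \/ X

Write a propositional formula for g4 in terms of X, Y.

g1 = ~(X xor Y)
g2 = g1 \/ X = (~(X xor Y)) \/ X
g4 = g2 \/ X = ((~(X xor Y)) \/ X) \/ X

((~(X xor Y)) \/ X) \/ X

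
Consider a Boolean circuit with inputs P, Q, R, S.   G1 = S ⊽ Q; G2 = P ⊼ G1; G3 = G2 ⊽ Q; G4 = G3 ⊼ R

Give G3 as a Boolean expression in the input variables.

(P ⊼ (S ⊽ Q)) ⊽ Q

G1 = S ⊽ Q
G2 = P ⊼ G1 = P ⊼ (S ⊽ Q)
G3 = G2 ⊽ Q = (P ⊼ (S ⊽ Q)) ⊽ Q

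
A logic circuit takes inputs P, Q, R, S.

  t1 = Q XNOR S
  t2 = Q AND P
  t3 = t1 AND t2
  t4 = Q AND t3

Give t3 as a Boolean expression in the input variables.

t1 = Q XNOR S
t2 = Q AND P
t3 = t1 AND t2 = (Q XNOR S) AND (Q AND P)

(Q XNOR S) AND (Q AND P)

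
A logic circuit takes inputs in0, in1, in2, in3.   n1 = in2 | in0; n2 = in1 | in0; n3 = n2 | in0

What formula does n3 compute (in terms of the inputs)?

n2 = in1 | in0
n3 = n2 | in0 = (in1 | in0) | in0

(in1 | in0) | in0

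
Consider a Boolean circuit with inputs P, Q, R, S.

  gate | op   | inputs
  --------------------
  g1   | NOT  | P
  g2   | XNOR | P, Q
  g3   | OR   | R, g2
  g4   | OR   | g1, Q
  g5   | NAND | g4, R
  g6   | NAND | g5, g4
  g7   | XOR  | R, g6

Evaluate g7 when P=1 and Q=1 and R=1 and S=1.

0

g1 = NOT 1 = 0
g4 = 0 OR 1 = 1
g5 = 1 NAND 1 = 0
g6 = 0 NAND 1 = 1
g7 = 1 XOR 1 = 0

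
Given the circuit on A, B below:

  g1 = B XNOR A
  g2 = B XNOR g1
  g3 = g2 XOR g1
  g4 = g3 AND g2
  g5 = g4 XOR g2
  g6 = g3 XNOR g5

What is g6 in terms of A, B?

((B XNOR (B XNOR A)) XOR (B XNOR A)) XNOR ((((B XNOR (B XNOR A)) XOR (B XNOR A)) AND (B XNOR (B XNOR A))) XOR (B XNOR (B XNOR A)))

g1 = B XNOR A
g2 = B XNOR g1 = B XNOR (B XNOR A)
g3 = g2 XOR g1 = (B XNOR (B XNOR A)) XOR (B XNOR A)
g4 = g3 AND g2 = ((B XNOR (B XNOR A)) XOR (B XNOR A)) AND (B XNOR (B XNOR A))
g5 = g4 XOR g2 = (((B XNOR (B XNOR A)) XOR (B XNOR A)) AND (B XNOR (B XNOR A))) XOR (B XNOR (B XNOR A))
g6 = g3 XNOR g5 = ((B XNOR (B XNOR A)) XOR (B XNOR A)) XNOR ((((B XNOR (B XNOR A)) XOR (B XNOR A)) AND (B XNOR (B XNOR A))) XOR (B XNOR (B XNOR A)))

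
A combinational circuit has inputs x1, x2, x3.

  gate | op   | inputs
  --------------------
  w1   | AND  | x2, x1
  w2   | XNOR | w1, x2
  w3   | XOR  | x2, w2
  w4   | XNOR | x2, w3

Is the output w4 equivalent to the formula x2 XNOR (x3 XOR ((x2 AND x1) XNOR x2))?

w1 = x2 AND x1
w2 = w1 XNOR x2 = (x2 AND x1) XNOR x2
w3 = x2 XOR w2 = x2 XOR ((x2 AND x1) XNOR x2)
w4 = x2 XNOR w3 = x2 XNOR (x2 XOR ((x2 AND x1) XNOR x2))
At x1=0, x2=0, x3=1: circuit gives 0, formula gives 1.

No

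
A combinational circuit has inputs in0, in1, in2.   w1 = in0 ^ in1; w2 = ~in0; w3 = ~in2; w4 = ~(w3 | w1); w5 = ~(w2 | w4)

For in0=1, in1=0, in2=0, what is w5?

w1 = 1 ^ 0 = 1
w2 = ~1 = 0
w3 = ~0 = 1
w4 = ~(1 | 1) = 0
w5 = ~(0 | 0) = 1

1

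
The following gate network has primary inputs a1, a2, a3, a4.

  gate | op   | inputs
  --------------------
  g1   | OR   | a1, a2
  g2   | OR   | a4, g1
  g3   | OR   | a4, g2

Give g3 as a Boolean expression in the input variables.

a4 OR (a4 OR (a1 OR a2))

g1 = a1 OR a2
g2 = a4 OR g1 = a4 OR (a1 OR a2)
g3 = a4 OR g2 = a4 OR (a4 OR (a1 OR a2))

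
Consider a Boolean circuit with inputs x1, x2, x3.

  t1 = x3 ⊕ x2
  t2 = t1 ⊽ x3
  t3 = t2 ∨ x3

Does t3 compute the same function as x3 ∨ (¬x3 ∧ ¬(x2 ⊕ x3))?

t1 = x3 ⊕ x2
t2 = t1 ⊽ x3 = (x3 ⊕ x2) ⊽ x3
t3 = t2 ∨ x3 = ((x3 ⊕ x2) ⊽ x3) ∨ x3
At x1=0, x2=1, x3=0: circuit gives 0, formula gives 0.
At x1=0, x2=0, x3=0: circuit gives 1, formula gives 1.
Agrees on all 8 inputs.

Yes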